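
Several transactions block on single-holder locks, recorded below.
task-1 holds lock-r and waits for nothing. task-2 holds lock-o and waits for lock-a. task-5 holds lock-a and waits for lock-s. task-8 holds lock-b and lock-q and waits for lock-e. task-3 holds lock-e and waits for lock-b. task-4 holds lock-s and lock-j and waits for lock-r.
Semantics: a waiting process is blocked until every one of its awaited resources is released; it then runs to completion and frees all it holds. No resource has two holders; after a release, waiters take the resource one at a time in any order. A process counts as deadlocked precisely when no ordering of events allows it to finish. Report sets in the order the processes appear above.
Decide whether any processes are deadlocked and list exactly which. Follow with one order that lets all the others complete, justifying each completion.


Deadlocked: task-8 and task-3.
Key observation: task-8 -> task-3 -> task-8 is a circular wait — nothing in it can go first; no other process is dragged down with it.
One completion order for the rest: task-1, task-4, task-5, task-2.
Walking it through:
  task-1: no waits; runs immediately, freeing lock-r
  task-4 waits on lock-r — all released -> runs and releases lock-s and lock-j
  task-5 waits on lock-s — all released -> runs and releases lock-a
  task-2 waits on lock-a — all released -> runs and releases lock-o


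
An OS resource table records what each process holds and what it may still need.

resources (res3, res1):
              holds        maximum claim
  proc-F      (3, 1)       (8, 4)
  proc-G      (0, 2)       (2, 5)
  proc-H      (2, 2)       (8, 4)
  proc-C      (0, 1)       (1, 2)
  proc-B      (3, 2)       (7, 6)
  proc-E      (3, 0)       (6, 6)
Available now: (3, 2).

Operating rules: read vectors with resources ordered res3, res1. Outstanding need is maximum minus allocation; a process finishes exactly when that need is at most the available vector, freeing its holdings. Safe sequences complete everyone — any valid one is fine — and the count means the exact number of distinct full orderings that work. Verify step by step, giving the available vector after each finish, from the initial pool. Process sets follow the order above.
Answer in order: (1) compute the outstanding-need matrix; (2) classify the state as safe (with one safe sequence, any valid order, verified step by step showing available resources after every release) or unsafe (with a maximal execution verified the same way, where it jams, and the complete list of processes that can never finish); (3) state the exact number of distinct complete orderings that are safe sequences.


(1) Need matrix, components ordered res3, res1:
  proc-F: (5, 3)
  proc-G: (2, 3)
  proc-H: (6, 2)
  proc-C: (1, 1)
  proc-B: (4, 4)
  proc-E: (3, 6)
(2) UNSAFE.
Key observation: after proc-C, proc-G the pool peaks at (3, 5), and each blocked process is short somewhere: proc-F on res3; proc-H on res3; proc-B on res3; proc-E on res1.
A maximal execution: proc-C, proc-G — then nothing else fits. Verifying each step:
  pool = (3, 2)
  proc-C: need (1, 1) fits (3, 2); releases (0, 1), pool now (3, 3)
  proc-G: need (2, 3) fits (3, 3); releases (0, 2), pool now (3, 5)
  proc-F cannot run: need (5, 3) vs free (3, 5) (insufficient res3)
  proc-H cannot run: need (6, 2) vs free (3, 5) (insufficient res3)
  proc-B cannot run: need (4, 4) vs free (3, 5) (insufficient res3)
  proc-E cannot run: need (3, 6) vs free (3, 5) (insufficient res1)
Processes that can never finish: proc-F, proc-H, proc-B and proc-E.
(3) The exact count: 0 of the possible complete orderings are safe sequences.


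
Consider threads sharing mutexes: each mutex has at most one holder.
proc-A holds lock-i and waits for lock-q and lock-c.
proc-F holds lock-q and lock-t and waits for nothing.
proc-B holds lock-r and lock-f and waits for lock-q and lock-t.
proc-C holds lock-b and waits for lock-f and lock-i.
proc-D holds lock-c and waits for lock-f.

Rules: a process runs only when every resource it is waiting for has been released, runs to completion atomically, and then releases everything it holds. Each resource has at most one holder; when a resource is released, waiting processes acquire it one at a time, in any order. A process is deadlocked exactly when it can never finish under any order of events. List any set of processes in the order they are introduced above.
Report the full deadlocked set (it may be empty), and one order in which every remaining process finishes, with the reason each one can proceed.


Nothing here is deadlocked.
Key observation: the wait relation is loop-free; peeling off processes with no waits unwinds the whole state.
A valid finishing order for the others: proc-F, proc-B, proc-D, proc-A, proc-C.
Check, step by step:
  run proc-F (it waits on nothing); releases lock-q and lock-t
  run proc-B (all its waits — lock-q and lock-t — are resolved); releases lock-r and lock-f
  run proc-D (all its waits — lock-f — are resolved); releases lock-c
  run proc-A (all its waits — lock-q and lock-c — are resolved); releases lock-i
  run proc-C (all its waits — lock-f and lock-i — are resolved); releases lock-b


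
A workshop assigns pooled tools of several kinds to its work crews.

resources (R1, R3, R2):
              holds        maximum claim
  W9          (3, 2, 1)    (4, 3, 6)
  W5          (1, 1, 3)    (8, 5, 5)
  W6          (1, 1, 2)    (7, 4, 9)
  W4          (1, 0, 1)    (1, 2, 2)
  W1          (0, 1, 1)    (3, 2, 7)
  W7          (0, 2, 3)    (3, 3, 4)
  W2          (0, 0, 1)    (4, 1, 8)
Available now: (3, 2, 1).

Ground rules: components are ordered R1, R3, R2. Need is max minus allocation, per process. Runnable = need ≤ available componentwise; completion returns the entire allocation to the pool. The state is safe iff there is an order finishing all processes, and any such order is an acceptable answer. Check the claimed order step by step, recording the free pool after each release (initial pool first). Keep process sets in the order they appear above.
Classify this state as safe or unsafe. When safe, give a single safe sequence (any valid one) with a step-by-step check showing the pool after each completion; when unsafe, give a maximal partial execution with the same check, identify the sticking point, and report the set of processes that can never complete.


SAFE — a valid safe sequence is W4, W7, W9, W1, W2, W6, W5.
Key observation: reading the order forward, W4 is the first process whose need (0, 2, 1) meets the free pool (3, 2, 1) exactly on a resource it requests.
Step-by-step check:
  pool = (3, 2, 1)
  run W4 (needs (0, 2, 1), free (3, 2, 1)); after release of (1, 0, 1) the pool is (4, 2, 2)
  run W7 (needs (3, 1, 1), free (4, 2, 2)); after release of (0, 2, 3) the pool is (4, 4, 5)
  run W9 (needs (1, 1, 5), free (4, 4, 5)); after release of (3, 2, 1) the pool is (7, 6, 6)
  run W1 (needs (3, 1, 6), free (7, 6, 6)); after release of (0, 1, 1) the pool is (7, 7, 7)
  run W2 (needs (4, 1, 7), free (7, 7, 7)); after release of (0, 0, 1) the pool is (7, 7, 8)
  run W6 (needs (6, 3, 7), free (7, 7, 8)); after release of (1, 1, 2) the pool is (8, 8, 10)
  run W5 (needs (7, 4, 2), free (8, 8, 10)); after release of (1, 1, 3) the pool is (9, 9, 13)


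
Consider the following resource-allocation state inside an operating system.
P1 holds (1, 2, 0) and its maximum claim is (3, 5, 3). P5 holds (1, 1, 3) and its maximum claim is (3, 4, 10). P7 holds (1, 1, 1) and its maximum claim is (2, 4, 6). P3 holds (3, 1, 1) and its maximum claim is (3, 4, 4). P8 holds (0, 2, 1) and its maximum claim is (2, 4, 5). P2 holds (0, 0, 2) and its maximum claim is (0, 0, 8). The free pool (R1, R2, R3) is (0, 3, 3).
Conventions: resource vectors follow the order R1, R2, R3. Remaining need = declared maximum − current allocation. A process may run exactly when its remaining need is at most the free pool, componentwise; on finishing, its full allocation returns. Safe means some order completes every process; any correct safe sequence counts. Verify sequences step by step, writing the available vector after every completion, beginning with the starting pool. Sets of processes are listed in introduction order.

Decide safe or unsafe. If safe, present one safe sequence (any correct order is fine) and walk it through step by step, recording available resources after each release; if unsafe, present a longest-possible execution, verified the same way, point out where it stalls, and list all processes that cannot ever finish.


The state is SAFE; one workable sequence: P3, P8, P1, P7, P2, P5.
Key observation: the first exact fit in this order is P3 — it needs (0, 3, 3) with (0, 3, 3) free, meeting a requested resource to the last unit.
Verifying each step:
  pool = (0, 3, 3)
  run P3 (needs (0, 3, 3), free (0, 3, 3)); after release of (3, 1, 1) the pool is (3, 4, 4)
  run P8 (needs (2, 2, 4), free (3, 4, 4)); after release of (0, 2, 1) the pool is (3, 6, 5)
  run P1 (needs (2, 3, 3), free (3, 6, 5)); after release of (1, 2, 0) the pool is (4, 8, 5)
  run P7 (needs (1, 3, 5), free (4, 8, 5)); after release of (1, 1, 1) the pool is (5, 9, 6)
  run P2 (needs (0, 0, 6), free (5, 9, 6)); after release of (0, 0, 2) the pool is (5, 9, 8)
  run P5 (needs (2, 3, 7), free (5, 9, 8)); after release of (1, 1, 3) the pool is (6, 10, 11)


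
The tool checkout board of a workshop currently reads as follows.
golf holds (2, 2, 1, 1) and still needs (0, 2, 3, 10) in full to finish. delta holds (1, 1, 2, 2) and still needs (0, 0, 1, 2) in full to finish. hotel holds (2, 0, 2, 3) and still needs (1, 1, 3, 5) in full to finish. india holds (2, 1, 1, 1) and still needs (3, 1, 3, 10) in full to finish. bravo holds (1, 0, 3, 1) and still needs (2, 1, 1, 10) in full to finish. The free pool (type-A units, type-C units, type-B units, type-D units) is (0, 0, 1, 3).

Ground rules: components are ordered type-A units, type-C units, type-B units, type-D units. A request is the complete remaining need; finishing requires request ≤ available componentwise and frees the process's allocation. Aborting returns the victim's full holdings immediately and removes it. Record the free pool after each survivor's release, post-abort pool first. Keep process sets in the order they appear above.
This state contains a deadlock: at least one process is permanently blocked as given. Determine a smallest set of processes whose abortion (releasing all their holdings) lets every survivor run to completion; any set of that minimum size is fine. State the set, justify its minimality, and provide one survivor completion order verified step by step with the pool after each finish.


The answer: abort golf and india.
Key observation: bravo had no path to completion before; after the abort of golf and india ((4, 3, 2, 2) returned), step 3 is where it fits.
Minimality, checking each single-abort alternative: golf alone leaves india blocked (short on type-D units); delta alone leaves golf blocked (short on type-C units and type-D units); hotel alone leaves golf blocked (short on type-C units and type-D units); india alone leaves golf blocked (short on type-D units); bravo alone leaves golf blocked (short on type-C units and type-D units).
The survivors complete as hotel, delta, bravo. Verifying each step (starting from the post-abort pool):
  pool = (4, 3, 3, 5)
  hotel needs (1, 1, 3, 5) <= (4, 3, 3, 5) -> finishes; pool += (2, 0, 2, 3) = (6, 3, 5, 8)
  delta needs (0, 0, 1, 2) <= (6, 3, 5, 8) -> finishes; pool += (1, 1, 2, 2) = (7, 4, 7, 10)
  bravo needs (2, 1, 1, 10) <= (7, 4, 7, 10) -> finishes; pool += (1, 0, 3, 1) = (8, 4, 10, 11)


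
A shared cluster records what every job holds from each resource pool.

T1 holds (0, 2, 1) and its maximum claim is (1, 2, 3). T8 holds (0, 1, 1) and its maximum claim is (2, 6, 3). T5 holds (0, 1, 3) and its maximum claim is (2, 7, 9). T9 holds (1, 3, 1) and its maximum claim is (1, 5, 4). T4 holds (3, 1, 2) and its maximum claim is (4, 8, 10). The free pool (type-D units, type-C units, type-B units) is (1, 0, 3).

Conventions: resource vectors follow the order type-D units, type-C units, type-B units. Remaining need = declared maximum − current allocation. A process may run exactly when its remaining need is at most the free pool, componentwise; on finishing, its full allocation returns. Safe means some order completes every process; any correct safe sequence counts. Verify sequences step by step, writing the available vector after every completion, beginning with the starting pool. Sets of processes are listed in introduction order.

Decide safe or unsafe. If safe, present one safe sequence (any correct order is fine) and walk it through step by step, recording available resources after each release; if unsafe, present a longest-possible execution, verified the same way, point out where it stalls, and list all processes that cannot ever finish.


SAFE. One safe sequence: T1, T9, T8, T5, T4.
Key observation: at T1 the run first touches a limit — (1, 0, 2) against (1, 0, 3), exact on a resource it actually requests.
Walking it through:
  pool = (1, 0, 3)
  T1 needs (1, 0, 2) <= (1, 0, 3) -> finishes; pool += (0, 2, 1) = (1, 2, 4)
  T9 needs (0, 2, 3) <= (1, 2, 4) -> finishes; pool += (1, 3, 1) = (2, 5, 5)
  T8 needs (2, 5, 2) <= (2, 5, 5) -> finishes; pool += (0, 1, 1) = (2, 6, 6)
  T5 needs (2, 6, 6) <= (2, 6, 6) -> finishes; pool += (0, 1, 3) = (2, 7, 9)
  T4 needs (1, 7, 8) <= (2, 7, 9) -> finishes; pool += (3, 1, 2) = (5, 8, 11)


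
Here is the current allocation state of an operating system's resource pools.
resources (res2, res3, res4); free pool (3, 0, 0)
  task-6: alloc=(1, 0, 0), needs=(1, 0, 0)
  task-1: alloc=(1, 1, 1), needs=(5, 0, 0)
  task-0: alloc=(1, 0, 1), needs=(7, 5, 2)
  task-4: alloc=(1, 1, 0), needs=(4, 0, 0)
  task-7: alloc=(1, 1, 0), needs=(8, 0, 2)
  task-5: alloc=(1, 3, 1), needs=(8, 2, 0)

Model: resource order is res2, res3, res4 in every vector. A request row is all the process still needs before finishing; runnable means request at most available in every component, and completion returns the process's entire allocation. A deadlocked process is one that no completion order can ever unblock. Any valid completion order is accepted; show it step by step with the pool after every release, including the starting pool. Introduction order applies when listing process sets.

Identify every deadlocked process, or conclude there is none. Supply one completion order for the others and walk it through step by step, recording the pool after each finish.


Deadlocked: task-0, task-7 and task-5.
Key observation: task-6, task-4, task-1 can finish, but then (6, 2, 1) is all there is, and the blocked group's res2 demands exceed it.
A valid finishing order for the others: task-6, task-4, task-1. Check, step by step:
  pool = (3, 0, 0)
  task-6 needs (1, 0, 0) <= (3, 0, 0) -> finishes; pool += (1, 0, 0) = (4, 0, 0)
  task-4 needs (4, 0, 0) <= (4, 0, 0) -> finishes; pool += (1, 1, 0) = (5, 1, 0)
  task-1 needs (5, 0, 0) <= (5, 1, 0) -> finishes; pool += (1, 1, 1) = (6, 2, 1)
The blocked processes can never fit:
  blocked: task-0 wants (7, 5, 2), pool (6, 2, 1) — not enough res2, res3 and res4
  blocked: task-7 wants (8, 0, 2), pool (6, 2, 1) — not enough res2 and res4
  blocked: task-5 wants (8, 2, 0), pool (6, 2, 1) — not enough res2


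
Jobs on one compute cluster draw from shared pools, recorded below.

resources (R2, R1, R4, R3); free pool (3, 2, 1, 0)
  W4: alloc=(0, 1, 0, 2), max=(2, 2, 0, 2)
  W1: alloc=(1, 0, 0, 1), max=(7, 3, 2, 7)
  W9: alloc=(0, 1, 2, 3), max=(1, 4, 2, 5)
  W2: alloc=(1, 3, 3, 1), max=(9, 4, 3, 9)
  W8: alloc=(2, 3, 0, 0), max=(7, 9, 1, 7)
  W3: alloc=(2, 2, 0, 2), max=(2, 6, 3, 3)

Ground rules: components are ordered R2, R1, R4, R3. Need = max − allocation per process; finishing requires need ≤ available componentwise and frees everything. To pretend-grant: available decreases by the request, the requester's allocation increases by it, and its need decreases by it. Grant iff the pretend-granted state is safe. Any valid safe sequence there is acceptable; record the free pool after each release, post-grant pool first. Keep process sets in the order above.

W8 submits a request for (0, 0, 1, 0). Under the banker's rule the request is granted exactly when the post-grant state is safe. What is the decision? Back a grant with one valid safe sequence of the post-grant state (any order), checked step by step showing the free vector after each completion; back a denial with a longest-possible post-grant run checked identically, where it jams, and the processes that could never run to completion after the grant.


DENY — the pretend-granted state is unsafe.
Key observation: after W4, W9 the pool peaks at (3, 4, 2, 5), and each blocked process is short somewhere: W1 on R2, R3; W2 on R2, R3; W8 on R2, R1, R3; W3 on R4.
Pretend the grant happened; the run W4, W9 goes as far as possible. Step-by-step check:
  pool = (3, 2, 0, 0)
  run W4 (needs (2, 1, 0, 0), free (3, 2, 0, 0)); after release of (0, 1, 0, 2) the pool is (3, 3, 0, 2)
  run W9 (needs (1, 3, 0, 2), free (3, 3, 0, 2)); after release of (0, 1, 2, 3) the pool is (3, 4, 2, 5)
  blocked: W1 wants (6, 3, 2, 6), pool (3, 4, 2, 5) — not enough R2 and R3
  blocked: W2 wants (8, 1, 0, 8), pool (3, 4, 2, 5) — not enough R2 and R3
  blocked: W8 wants (5, 6, 0, 7), pool (3, 4, 2, 5) — not enough R2, R1 and R3
  blocked: W3 wants (0, 4, 3, 1), pool (3, 4, 2, 5) — not enough R4
Post-grant, the permanently blocked set is W1, W2, W8 and W3.


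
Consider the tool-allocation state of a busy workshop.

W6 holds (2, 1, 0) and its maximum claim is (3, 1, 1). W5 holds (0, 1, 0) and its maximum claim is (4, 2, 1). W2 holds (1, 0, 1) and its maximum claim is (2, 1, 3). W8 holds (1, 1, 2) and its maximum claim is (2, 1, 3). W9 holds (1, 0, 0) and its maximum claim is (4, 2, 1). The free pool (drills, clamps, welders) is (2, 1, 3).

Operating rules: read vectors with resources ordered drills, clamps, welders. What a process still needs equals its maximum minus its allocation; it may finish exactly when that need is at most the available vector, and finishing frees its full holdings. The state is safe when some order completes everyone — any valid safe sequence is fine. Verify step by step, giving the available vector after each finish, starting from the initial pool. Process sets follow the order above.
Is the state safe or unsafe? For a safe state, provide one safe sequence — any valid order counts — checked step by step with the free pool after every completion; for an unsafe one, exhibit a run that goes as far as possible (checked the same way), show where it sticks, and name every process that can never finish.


SAFE, for example via the order W8, W6, W5, W2, W9.
Key observation: every step clears its requested resources with room to spare; the minimum clearance is 1, first at W8 — (1, 0, 1) vs (2, 1, 3) free.
Verifying each step:
  pool = (2, 1, 3)
  W8: need (1, 0, 1) fits (2, 1, 3); releases (1, 1, 2), pool now (3, 2, 5)
  W6: need (1, 0, 1) fits (3, 2, 5); releases (2, 1, 0), pool now (5, 3, 5)
  W5: need (4, 1, 1) fits (5, 3, 5); releases (0, 1, 0), pool now (5, 4, 5)
  W2: need (1, 1, 2) fits (5, 4, 5); releases (1, 0, 1), pool now (6, 4, 6)
  W9: need (3, 2, 1) fits (6, 4, 6); releases (1, 0, 0), pool now (7, 4, 6)


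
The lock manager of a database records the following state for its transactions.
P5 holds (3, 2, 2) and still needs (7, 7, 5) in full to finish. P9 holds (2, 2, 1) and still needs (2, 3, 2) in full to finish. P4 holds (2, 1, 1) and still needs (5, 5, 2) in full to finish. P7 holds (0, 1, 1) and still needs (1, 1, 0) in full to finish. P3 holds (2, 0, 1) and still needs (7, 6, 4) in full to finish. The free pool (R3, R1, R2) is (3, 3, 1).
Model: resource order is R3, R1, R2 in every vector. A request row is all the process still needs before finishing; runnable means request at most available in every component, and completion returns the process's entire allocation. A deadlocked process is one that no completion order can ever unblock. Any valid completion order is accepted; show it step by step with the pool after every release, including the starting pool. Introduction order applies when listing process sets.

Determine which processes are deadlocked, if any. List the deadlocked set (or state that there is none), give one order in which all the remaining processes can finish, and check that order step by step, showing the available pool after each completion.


No process is deadlocked.
Key observation: no deadlock: P7 fits now, and the freed resources carry the rest through.
One completion order for the rest: P7, P9, P4, P3, P5. Walking it through:
  pool = (3, 3, 1)
  run P7 (needs (1, 1, 0), free (3, 3, 1)); after release of (0, 1, 1) the pool is (3, 4, 2)
  run P9 (needs (2, 3, 2), free (3, 4, 2)); after release of (2, 2, 1) the pool is (5, 6, 3)
  run P4 (needs (5, 5, 2), free (5, 6, 3)); after release of (2, 1, 1) the pool is (7, 7, 4)
  run P3 (needs (7, 6, 4), free (7, 7, 4)); after release of (2, 0, 1) the pool is (9, 7, 5)
  run P5 (needs (7, 7, 5), free (9, 7, 5)); after release of (3, 2, 2) the pool is (12, 9, 7)


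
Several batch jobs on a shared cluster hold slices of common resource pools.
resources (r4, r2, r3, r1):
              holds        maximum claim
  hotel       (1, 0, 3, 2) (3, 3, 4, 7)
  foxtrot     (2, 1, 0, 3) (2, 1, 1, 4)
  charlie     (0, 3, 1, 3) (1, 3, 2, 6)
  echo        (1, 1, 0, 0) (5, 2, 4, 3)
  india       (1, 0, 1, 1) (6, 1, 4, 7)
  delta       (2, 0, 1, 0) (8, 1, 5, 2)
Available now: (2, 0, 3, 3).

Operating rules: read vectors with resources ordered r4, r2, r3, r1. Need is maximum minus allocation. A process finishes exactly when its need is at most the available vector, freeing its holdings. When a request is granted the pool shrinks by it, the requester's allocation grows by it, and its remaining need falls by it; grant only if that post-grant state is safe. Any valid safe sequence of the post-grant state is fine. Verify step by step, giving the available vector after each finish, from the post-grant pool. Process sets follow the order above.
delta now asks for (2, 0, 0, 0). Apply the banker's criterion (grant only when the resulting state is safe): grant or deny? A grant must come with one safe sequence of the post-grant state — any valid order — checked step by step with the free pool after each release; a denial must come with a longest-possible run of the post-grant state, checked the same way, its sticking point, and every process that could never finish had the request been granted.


DENY: after the grant no complete ordering would exist.
Key observation: even finishing foxtrot, charlie, hotel leaves just (3, 4, 7, 11) free — too little r4 for any of the remaining processes.
Pretend the grant happened; the run foxtrot, charlie, hotel goes as far as possible. Verifying each step:
  pool = (0, 0, 3, 3)
  run foxtrot (needs (0, 0, 1, 1), free (0, 0, 3, 3)); after release of (2, 1, 0, 3) the pool is (2, 1, 3, 6)
  run charlie (needs (1, 0, 1, 3), free (2, 1, 3, 6)); after release of (0, 3, 1, 3) the pool is (2, 4, 4, 9)
  run hotel (needs (2, 3, 1, 5), free (2, 4, 4, 9)); after release of (1, 0, 3, 2) the pool is (3, 4, 7, 11)
  echo still needs (4, 1, 4, 3) but only (3, 4, 7, 11) is free — short on r4
  india still needs (5, 1, 3, 6) but only (3, 4, 7, 11) is free — short on r4
  delta still needs (4, 1, 4, 2) but only (3, 4, 7, 11) is free — short on r4
Post-grant, the permanently blocked set is echo, india and delta.


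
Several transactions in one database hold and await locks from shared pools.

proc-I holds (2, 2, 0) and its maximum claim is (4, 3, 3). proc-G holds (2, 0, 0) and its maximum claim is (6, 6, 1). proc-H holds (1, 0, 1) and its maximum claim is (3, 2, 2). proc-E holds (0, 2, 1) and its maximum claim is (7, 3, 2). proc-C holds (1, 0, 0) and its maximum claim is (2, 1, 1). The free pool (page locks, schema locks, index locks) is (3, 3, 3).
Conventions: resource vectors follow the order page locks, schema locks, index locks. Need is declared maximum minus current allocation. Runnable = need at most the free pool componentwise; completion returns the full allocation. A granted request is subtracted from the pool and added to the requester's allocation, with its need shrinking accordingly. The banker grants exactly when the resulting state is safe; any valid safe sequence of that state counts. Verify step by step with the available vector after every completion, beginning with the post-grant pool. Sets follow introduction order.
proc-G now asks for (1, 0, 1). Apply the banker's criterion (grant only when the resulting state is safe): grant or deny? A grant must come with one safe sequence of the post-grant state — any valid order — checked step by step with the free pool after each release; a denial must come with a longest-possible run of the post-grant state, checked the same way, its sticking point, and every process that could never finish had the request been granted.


DENY: after the grant no complete ordering would exist.
Key observation: after proc-H, proc-I, proc-C the pool peaks at (6, 5, 3), and each blocked process is short somewhere: proc-G on schema locks; proc-E on page locks.
On the post-grant state, proc-H, proc-I, proc-C is a maximal run — nothing extends it. Check, step by step:
  pool = (2, 3, 2)
  proc-H needs (2, 2, 1) <= (2, 3, 2) -> finishes; pool += (1, 0, 1) = (3, 3, 3)
  proc-I needs (2, 1, 3) <= (3, 3, 3) -> finishes; pool += (2, 2, 0) = (5, 5, 3)
  proc-C needs (1, 1, 1) <= (5, 5, 3) -> finishes; pool += (1, 0, 0) = (6, 5, 3)
  proc-G still needs (3, 6, 0) but only (6, 5, 3) is free — short on schema locks
  proc-E still needs (7, 1, 1) but only (6, 5, 3) is free — short on page locks
Had the request been granted, proc-G and proc-E could never finish.


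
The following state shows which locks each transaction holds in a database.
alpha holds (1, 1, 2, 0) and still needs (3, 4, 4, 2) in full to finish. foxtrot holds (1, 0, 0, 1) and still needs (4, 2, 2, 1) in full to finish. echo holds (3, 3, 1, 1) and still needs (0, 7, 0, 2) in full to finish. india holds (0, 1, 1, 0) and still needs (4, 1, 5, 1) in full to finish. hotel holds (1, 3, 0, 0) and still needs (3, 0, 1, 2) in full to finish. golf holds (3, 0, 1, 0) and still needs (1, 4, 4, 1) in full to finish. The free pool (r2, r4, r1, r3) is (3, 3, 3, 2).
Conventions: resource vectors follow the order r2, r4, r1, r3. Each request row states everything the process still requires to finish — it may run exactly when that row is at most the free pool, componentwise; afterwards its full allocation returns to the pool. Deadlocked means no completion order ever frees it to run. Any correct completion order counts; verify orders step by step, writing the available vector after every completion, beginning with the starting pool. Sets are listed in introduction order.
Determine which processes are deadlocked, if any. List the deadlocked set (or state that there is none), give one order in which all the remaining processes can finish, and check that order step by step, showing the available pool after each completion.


The deadlocked set is alpha, echo, india and golf.
Key observation: after hotel, foxtrot the pool peaks at (5, 6, 3, 3), and each blocked process is short somewhere: alpha on r1; echo on r4; india on r1; golf on r1.
A valid finishing order for the others: hotel, foxtrot. Step-by-step check:
  pool = (3, 3, 3, 2)
  hotel needs (3, 0, 1, 2) <= (3, 3, 3, 2) -> finishes; pool += (1, 3, 0, 0) = (4, 6, 3, 2)
  foxtrot needs (4, 2, 2, 1) <= (4, 6, 3, 2) -> finishes; pool += (1, 0, 0, 1) = (5, 6, 3, 3)
None of the blocked processes ever fits:
  alpha cannot run: need (3, 4, 4, 2) vs free (5, 6, 3, 3) (insufficient r1)
  echo cannot run: need (0, 7, 0, 2) vs free (5, 6, 3, 3) (insufficient r4)
  india cannot run: need (4, 1, 5, 1) vs free (5, 6, 3, 3) (insufficient r1)
  golf cannot run: need (1, 4, 4, 1) vs free (5, 6, 3, 3) (insufficient r1)


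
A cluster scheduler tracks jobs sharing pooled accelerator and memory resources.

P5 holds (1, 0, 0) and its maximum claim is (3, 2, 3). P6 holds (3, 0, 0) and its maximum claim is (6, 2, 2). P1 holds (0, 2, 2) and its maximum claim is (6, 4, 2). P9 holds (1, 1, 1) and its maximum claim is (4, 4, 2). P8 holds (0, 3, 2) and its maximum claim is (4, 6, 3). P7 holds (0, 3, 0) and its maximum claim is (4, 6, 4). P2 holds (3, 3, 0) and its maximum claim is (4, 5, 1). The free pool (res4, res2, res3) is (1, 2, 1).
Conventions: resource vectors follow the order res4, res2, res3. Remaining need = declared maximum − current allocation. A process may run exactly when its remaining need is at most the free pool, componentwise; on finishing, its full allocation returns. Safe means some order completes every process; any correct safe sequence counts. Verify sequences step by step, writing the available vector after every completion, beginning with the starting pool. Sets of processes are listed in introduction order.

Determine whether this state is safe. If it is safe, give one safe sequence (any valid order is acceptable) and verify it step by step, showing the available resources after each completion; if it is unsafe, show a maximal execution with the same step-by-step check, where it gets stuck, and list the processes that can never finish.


The state is SAFE; one workable sequence: P2, P8, P5, P6, P1, P7, P9.
Key observation: P2 is the earliest step where a requested resource binds exactly: need (1, 2, 1), pool (1, 2, 1) at its turn.
Walking it through:
  pool = (1, 2, 1)
  run P2 (needs (1, 2, 1), free (1, 2, 1)); after release of (3, 3, 0) the pool is (4, 5, 1)
  run P8 (needs (4, 3, 1), free (4, 5, 1)); after release of (0, 3, 2) the pool is (4, 8, 3)
  run P5 (needs (2, 2, 3), free (4, 8, 3)); after release of (1, 0, 0) the pool is (5, 8, 3)
  run P6 (needs (3, 2, 2), free (5, 8, 3)); after release of (3, 0, 0) the pool is (8, 8, 3)
  run P1 (needs (6, 2, 0), free (8, 8, 3)); after release of (0, 2, 2) the pool is (8, 10, 5)
  run P7 (needs (4, 3, 4), free (8, 10, 5)); after release of (0, 3, 0) the pool is (8, 13, 5)
  run P9 (needs (3, 3, 1), free (8, 13, 5)); after release of (1, 1, 1) the pool is (9, 14, 6)


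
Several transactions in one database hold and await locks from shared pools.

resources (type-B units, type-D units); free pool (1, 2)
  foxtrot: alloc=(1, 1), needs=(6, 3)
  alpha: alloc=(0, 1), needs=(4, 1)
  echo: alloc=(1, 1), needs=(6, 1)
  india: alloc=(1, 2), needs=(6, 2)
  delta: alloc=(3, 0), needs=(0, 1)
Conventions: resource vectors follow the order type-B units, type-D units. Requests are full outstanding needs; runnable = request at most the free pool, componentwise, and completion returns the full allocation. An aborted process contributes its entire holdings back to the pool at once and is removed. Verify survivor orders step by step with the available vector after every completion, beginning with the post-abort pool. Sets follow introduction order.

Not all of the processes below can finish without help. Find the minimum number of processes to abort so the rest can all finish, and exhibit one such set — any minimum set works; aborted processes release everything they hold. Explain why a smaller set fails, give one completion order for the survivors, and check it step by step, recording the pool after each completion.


The answer: abort foxtrot and echo.
Key observation: the deadlocked india becomes finishable only because foxtrot and echo released (2, 2); it completes at step 2 below.
No one abort is enough; case by case: foxtrot alone leaves echo blocked (short on type-B units); alpha alone leaves foxtrot blocked (short on type-B units); echo alone leaves foxtrot blocked (short on type-B units); india alone leaves foxtrot blocked (short on type-B units); delta alone leaves foxtrot blocked (short on type-B units).
Survivors finish in the order: delta, india, alpha. Verifying each step (pool after the aborts first):
  pool = (3, 4)
  delta: need (0, 1) fits (3, 4); releases (3, 0), pool now (6, 4)
  india: need (6, 2) fits (6, 4); releases (1, 2), pool now (7, 6)
  alpha: need (4, 1) fits (7, 6); releases (0, 1), pool now (7, 7)


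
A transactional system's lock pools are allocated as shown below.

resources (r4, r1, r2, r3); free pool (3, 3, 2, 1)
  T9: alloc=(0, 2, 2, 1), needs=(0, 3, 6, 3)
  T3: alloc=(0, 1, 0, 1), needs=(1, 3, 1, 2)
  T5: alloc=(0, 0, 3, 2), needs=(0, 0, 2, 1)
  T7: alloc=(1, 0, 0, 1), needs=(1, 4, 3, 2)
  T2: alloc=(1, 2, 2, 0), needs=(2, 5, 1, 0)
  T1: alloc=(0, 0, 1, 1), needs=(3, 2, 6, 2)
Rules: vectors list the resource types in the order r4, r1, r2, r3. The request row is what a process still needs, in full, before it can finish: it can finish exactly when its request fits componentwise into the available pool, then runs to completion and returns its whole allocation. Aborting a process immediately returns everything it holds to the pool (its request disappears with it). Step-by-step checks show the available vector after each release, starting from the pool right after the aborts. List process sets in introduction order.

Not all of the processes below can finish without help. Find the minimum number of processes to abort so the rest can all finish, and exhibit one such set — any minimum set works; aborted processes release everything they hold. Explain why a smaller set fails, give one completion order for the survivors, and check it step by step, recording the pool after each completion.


Abort T2.
Key observation: T9 was stuck for good until T2 gave back (1, 2, 2, 0); in the order shown it finishes at step 3.
Why nothing smaller works: aborting no one leaves the state deadlocked as given.
Survivors finish in the order: T5, T3, T9, T1, T7. Step-by-step check (pool after the aborts first):
  pool = (4, 5, 4, 1)
  run T5 (needs (0, 0, 2, 1), free (4, 5, 4, 1)); after release of (0, 0, 3, 2) the pool is (4, 5, 7, 3)
  run T3 (needs (1, 3, 1, 2), free (4, 5, 7, 3)); after release of (0, 1, 0, 1) the pool is (4, 6, 7, 4)
  run T9 (needs (0, 3, 6, 3), free (4, 6, 7, 4)); after release of (0, 2, 2, 1) the pool is (4, 8, 9, 5)
  run T1 (needs (3, 2, 6, 2), free (4, 8, 9, 5)); after release of (0, 0, 1, 1) the pool is (4, 8, 10, 6)
  run T7 (needs (1, 4, 3, 2), free (4, 8, 10, 6)); after release of (1, 0, 0, 1) the pool is (5, 8, 10, 7)


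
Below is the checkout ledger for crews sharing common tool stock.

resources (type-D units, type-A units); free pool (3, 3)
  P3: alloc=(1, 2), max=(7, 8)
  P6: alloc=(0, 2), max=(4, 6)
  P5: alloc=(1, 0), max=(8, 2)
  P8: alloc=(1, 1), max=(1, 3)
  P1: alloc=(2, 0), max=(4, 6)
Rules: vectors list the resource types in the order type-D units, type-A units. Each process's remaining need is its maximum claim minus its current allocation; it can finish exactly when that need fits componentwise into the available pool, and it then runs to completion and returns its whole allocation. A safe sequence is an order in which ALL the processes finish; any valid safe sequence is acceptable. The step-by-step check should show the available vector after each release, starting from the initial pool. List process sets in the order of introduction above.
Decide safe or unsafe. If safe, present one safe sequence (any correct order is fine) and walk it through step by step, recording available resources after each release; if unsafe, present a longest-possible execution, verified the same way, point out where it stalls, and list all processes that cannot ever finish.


SAFE, for example via the order P8, P6, P1, P3, P5.
Key observation: P6 is the earliest step where a requested resource binds exactly: need (4, 4), pool (4, 4) at its turn.
Verifying each step:
  pool = (3, 3)
  P8: need (0, 2) fits (3, 3); releases (1, 1), pool now (4, 4)
  P6: need (4, 4) fits (4, 4); releases (0, 2), pool now (4, 6)
  P1: need (2, 6) fits (4, 6); releases (2, 0), pool now (6, 6)
  P3: need (6, 6) fits (6, 6); releases (1, 2), pool now (7, 8)
  P5: need (7, 2) fits (7, 8); releases (1, 0), pool now (8, 8)


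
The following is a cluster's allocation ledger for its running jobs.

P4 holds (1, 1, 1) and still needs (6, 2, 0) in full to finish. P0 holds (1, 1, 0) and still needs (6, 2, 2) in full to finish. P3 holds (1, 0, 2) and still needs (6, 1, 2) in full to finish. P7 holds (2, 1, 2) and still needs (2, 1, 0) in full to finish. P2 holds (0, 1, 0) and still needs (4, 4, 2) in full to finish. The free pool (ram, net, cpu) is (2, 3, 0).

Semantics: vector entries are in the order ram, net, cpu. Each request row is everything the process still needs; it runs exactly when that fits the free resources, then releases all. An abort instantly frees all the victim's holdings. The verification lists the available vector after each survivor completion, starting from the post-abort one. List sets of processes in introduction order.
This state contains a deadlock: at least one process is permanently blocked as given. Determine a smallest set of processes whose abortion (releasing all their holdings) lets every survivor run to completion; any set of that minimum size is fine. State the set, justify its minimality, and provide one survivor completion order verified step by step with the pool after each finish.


Minimum abort set: P4 and P0.
Key observation: P3 was stuck for good until P4 and P0 gave back (2, 2, 1); in the order shown it finishes at step 3.
Minimality, checking each single-abort alternative: P4 alone leaves P0 blocked (short on ram); P0 alone leaves P4 blocked (short on ram); P3 alone leaves P4 blocked (short on ram); P7 alone leaves P4 blocked (short on ram); P2 alone leaves P4 blocked (short on ram).
The survivors complete as P7, P2, P3. Verifying each step (starting from the post-abort pool):
  pool = (4, 5, 1)
  P7: need (2, 1, 0) fits (4, 5, 1); releases (2, 1, 2), pool now (6, 6, 3)
  P2: need (4, 4, 2) fits (6, 6, 3); releases (0, 1, 0), pool now (6, 7, 3)
  P3: need (6, 1, 2) fits (6, 7, 3); releases (1, 0, 2), pool now (7, 7, 5)


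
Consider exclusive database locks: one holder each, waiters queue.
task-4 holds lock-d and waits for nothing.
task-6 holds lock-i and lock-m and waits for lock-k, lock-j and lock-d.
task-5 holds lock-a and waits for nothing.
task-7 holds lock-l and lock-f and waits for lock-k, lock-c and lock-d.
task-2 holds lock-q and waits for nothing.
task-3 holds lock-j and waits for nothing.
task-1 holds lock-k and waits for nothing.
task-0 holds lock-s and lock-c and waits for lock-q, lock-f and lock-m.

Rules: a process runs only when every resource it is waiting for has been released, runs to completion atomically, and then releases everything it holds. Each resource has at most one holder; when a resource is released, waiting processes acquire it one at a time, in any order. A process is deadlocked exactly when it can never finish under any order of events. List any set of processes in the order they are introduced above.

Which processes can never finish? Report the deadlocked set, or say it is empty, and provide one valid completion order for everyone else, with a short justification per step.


The deadlocked set is task-7 and task-0.
Key observation: the cycle task-7 -> task-0 -> task-7 can never break — each member waits on the next; no other process is dragged down with it.
The rest can finish in the order task-5, task-2, task-3, task-1, task-4, task-6.
Verifying each step:
  task-5 waits on nothing -> runs at once and releases lock-a
  task-2 waits on nothing -> runs at once and releases lock-q
  task-3 waits on nothing -> runs at once and releases lock-j
  task-1 waits on nothing -> runs at once and releases lock-k
  task-4 waits on nothing -> runs at once and releases lock-d
  task-6 waits on lock-k, lock-j and lock-d — all released -> runs and releases lock-i and lock-m


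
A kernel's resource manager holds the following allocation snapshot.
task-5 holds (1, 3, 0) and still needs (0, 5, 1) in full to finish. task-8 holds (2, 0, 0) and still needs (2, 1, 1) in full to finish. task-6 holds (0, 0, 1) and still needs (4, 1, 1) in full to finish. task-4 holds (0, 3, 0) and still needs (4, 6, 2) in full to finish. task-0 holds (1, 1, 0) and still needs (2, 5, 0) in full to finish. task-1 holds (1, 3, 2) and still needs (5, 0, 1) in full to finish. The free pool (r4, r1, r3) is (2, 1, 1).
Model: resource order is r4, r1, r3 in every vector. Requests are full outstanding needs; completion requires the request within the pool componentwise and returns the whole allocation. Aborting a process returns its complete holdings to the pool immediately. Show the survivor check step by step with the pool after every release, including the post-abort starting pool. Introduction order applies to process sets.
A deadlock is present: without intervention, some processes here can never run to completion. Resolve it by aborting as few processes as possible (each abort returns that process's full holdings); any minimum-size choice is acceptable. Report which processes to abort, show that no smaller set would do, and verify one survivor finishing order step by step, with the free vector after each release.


The answer: abort task-0.
Key observation: aborting task-0 returns (1, 1, 0), and task-1 — hopeless before — runs at step 3 with the returned capacity in the pool.
No smaller set exists: with zero aborts the deadlock remains.
Survivors finish in the order: task-8, task-6, task-1, task-5, task-4. Check, step by step (pool after the aborts first):
  pool = (3, 2, 1)
  task-8: need (2, 1, 1) fits (3, 2, 1); releases (2, 0, 0), pool now (5, 2, 1)
  task-6: need (4, 1, 1) fits (5, 2, 1); releases (0, 0, 1), pool now (5, 2, 2)
  task-1: need (5, 0, 1) fits (5, 2, 2); releases (1, 3, 2), pool now (6, 5, 4)
  task-5: need (0, 5, 1) fits (6, 5, 4); releases (1, 3, 0), pool now (7, 8, 4)
  task-4: need (4, 6, 2) fits (7, 8, 4); releases (0, 3, 0), pool now (7, 11, 4)
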